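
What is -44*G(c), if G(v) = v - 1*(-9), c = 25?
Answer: -1496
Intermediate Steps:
G(v) = 9 + v (G(v) = v + 9 = 9 + v)
-44*G(c) = -44*(9 + 25) = -44*34 = -1496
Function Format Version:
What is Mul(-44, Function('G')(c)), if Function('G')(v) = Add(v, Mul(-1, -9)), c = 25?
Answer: -1496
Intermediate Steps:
Function('G')(v) = Add(9, v) (Function('G')(v) = Add(v, 9) = Add(9, v))
Mul(-44, Function('G')(c)) = Mul(-44, Add(9, 25)) = Mul(-44, 34) = -1496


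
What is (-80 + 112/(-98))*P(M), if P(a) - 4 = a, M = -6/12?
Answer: -284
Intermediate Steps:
M = -1/2 (M = -6*1/12 = -1/2 ≈ -0.50000)
P(a) = 4 + a
(-80 + 112/(-98))*P(M) = (-80 + 112/(-98))*(4 - 1/2) = (-80 + 112*(-1/98))*(7/2) = (-80 - 8/7)*(7/2) = -568/7*7/2 = -284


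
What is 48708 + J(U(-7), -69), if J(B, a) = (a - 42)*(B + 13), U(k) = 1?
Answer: 47154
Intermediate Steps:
J(B, a) = (-42 + a)*(13 + B)
48708 + J(U(-7), -69) = 48708 + (-546 - 42*1 + 13*(-69) + 1*(-69)) = 48708 + (-546 - 42 - 897 - 69) = 48708 - 1554 = 47154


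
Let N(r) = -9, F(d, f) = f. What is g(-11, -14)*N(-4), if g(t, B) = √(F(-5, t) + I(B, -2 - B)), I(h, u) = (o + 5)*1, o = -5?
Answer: -9*I*√11 ≈ -29.85*I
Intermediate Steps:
I(h, u) = 0 (I(h, u) = (-5 + 5)*1 = 0*1 = 0)
g(t, B) = √t (g(t, B) = √(t + 0) = √t)
g(-11, -14)*N(-4) = √(-11)*(-9) = (I*√11)*(-9) = -9*I*√11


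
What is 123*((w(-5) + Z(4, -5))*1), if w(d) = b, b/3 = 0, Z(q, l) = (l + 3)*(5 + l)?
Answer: 0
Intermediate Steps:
Z(q, l) = (3 + l)*(5 + l)
b = 0 (b = 3*0 = 0)
w(d) = 0
123*((w(-5) + Z(4, -5))*1) = 123*((0 + (15 + (-5)² + 8*(-5)))*1) = 123*((0 + (15 + 25 - 40))*1) = 123*((0 + 0)*1) = 123*(0*1) = 123*0 = 0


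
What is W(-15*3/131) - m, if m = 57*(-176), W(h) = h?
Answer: 1314147/131 ≈ 10032.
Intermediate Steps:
m = -10032
W(-15*3/131) - m = -15*3/131 - 1*(-10032) = -45*1/131 + 10032 = -45/131 + 10032 = 1314147/131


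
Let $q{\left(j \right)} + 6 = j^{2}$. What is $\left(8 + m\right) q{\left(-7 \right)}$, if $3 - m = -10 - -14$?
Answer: $301$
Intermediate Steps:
$q{\left(j \right)} = -6 + j^{2}$
$m = -1$ ($m = 3 - \left(-10 - -14\right) = 3 - \left(-10 + 14\right) = 3 - 4 = -1$)
$\left(8 + m\right) q{\left(-7 \right)} = \left(8 - 1\right) \left(-6 + \left(-7\right)^{2}\right) = 7 \left(-6 + 49\right) = 7 \cdot 43 = 301$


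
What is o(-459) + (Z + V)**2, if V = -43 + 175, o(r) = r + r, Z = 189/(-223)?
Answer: 809735787/49729 ≈ 16283.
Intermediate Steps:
Z = -189/223 (Z = 189*(-1/223) = -189/223 ≈ -0.84753)
o(r) = 2*r
V = 132
o(-459) + (Z + V)**2 = 2*(-459) + (-189/223 + 132)**2 = -918 + (29247/223)**2 = -918 + 855387009/49729 = 809735787/49729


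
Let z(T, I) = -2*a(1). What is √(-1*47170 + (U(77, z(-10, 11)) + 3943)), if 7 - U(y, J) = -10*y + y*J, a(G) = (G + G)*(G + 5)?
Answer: I*√40602 ≈ 201.5*I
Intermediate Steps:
a(G) = 2*G*(5 + G) (a(G) = (2*G)*(5 + G) = 2*G*(5 + G))
z(T, I) = -24 (z(T, I) = -4*(5 + 1) = -4*6 = -2*12 = -24)
U(y, J) = 7 + 10*y - J*y (U(y, J) = 7 - (-10*y + y*J) = 7 - (-10*y + J*y) = 7 + (10*y - J*y) = 7 + 10*y - J*y)
√(-1*47170 + (U(77, z(-10, 11)) + 3943)) = √(-1*47170 + ((7 + 10*77 - 1*(-24)*77) + 3943)) = √(-47170 + ((7 + 770 + 1848) + 3943)) = √(-47170 + (2625 + 3943)) = √(-47170 + 6568) = √(-40602) = I*√40602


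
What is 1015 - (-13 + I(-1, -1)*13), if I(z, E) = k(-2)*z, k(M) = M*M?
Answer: 1080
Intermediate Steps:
k(M) = M²
I(z, E) = 4*z (I(z, E) = (-2)²*z = 4*z)
1015 - (-13 + I(-1, -1)*13) = 1015 - (-13 + (4*(-1))*13) = 1015 - (-13 - 4*13) = 1015 - (-13 - 52) = 1015 - 1*(-65) = 1015 + 65 = 1080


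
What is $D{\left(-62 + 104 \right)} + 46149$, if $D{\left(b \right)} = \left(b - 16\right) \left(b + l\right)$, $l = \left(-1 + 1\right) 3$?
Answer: $47241$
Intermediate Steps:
$l = 0$ ($l = 0 \cdot 3 = 0$)
$D{\left(b \right)} = b \left(-16 + b\right)$ ($D{\left(b \right)} = \left(b - 16\right) \left(b + 0\right) = \left(-16 + b\right) b = b \left(-16 + b\right)$)
$D{\left(-62 + 104 \right)} + 46149 = \left(-62 + 104\right) \left(-16 + \left(-62 + 104\right)\right) + 46149 = 42 \left(-16 + 42\right) + 46149 = 42 \cdot 26 + 46149 = 1092 + 46149 = 47241$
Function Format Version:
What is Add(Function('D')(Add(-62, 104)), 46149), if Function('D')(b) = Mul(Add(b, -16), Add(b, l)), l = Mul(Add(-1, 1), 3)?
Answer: 47241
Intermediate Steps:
l = 0 (l = Mul(0, 3) = 0)
Function('D')(b) = Mul(b, Add(-16, b)) (Function('D')(b) = Mul(Add(b, -16), Add(b, 0)) = Mul(Add(-16, b), b) = Mul(b, Add(-16, b)))
Add(Function('D')(Add(-62, 104)), 46149) = Add(Mul(Add(-62, 104), Add(-16, Add(-62, 104))), 46149) = Add(Mul(42, Add(-16, 42)), 46149) = Add(Mul(42, 26), 46149) = Add(1092, 46149) = 47241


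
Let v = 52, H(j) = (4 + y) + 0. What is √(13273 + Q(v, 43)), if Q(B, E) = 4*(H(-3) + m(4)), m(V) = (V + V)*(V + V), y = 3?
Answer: √13557 ≈ 116.43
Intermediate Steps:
H(j) = 7 (H(j) = (4 + 3) + 0 = 7 + 0 = 7)
m(V) = 4*V² (m(V) = (2*V)*(2*V) = 4*V²)
Q(B, E) = 284 (Q(B, E) = 4*(7 + 4*4²) = 4*(7 + 4*16) = 4*(7 + 64) = 4*71 = 284)
√(13273 + Q(v, 43)) = √(13273 + 284) = √13557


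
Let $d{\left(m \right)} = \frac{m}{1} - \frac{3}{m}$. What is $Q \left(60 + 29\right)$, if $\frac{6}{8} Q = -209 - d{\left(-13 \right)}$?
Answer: $- \frac{908156}{39} \approx -23286.0$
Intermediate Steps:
$d{\left(m \right)} = m - \frac{3}{m}$ ($d{\left(m \right)} = m 1 - \frac{3}{m} = m - \frac{3}{m}$)
$Q = - \frac{10204}{39}$ ($Q = \frac{4 \left(-209 - \left(-13 - \frac{3}{-13}\right)\right)}{3} = \frac{4 \left(-209 - \left(-13 - - \frac{3}{13}\right)\right)}{3} = \frac{4 \left(-209 - \left(-13 + \frac{3}{13}\right)\right)}{3} = \frac{4 \left(-209 - - \frac{166}{13}\right)}{3} = \frac{4 \left(-209 + \frac{166}{13}\right)}{3} = \frac{4}{3} \left(- \frac{2551}{13}\right) = - \frac{10204}{39} \approx -261.64$)
$Q \left(60 + 29\right) = - \frac{10204 \left(60 + 29\right)}{39} = \left(- \frac{10204}{39}\right) 89 = - \frac{908156}{39}$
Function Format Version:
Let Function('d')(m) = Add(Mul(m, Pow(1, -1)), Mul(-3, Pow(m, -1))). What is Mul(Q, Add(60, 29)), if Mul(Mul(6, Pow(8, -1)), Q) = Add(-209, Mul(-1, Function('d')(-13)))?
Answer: Rational(-908156, 39) ≈ -23286.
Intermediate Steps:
Function('d')(m) = Add(m, Mul(-3, Pow(m, -1))) (Function('d')(m) = Add(Mul(m, 1), Mul(-3, Pow(m, -1))) = Add(m, Mul(-3, Pow(m, -1))))
Q = Rational(-10204, 39) (Q = Mul(Rational(4, 3), Add(-209, Mul(-1, Add(-13, Mul(-3, Pow(-13, -1)))))) = Mul(Rational(4, 3), Add(-209, Mul(-1, Add(-13, Mul(-3, Rational(-1, 13)))))) = Mul(Rational(4, 3), Add(-209, Mul(-1, Add(-13, Rational(3, 13))))) = Mul(Rational(4, 3), Add(-209, Mul(-1, Rational(-166, 13)))) = Mul(Rational(4, 3), Add(-209, Rational(166, 13))) = Mul(Rational(4, 3), Rational(-2551, 13)) = Rational(-10204, 39) ≈ -261.64)
Mul(Q, Add(60, 29)) = Mul(Rational(-10204, 39), Add(60, 29)) = Mul(Rational(-10204, 39), 89) = Rational(-908156, 39)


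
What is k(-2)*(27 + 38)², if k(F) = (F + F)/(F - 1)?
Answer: 16900/3 ≈ 5633.3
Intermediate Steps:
k(F) = 2*F/(-1 + F) (k(F) = (2*F)/(-1 + F) = 2*F/(-1 + F))
k(-2)*(27 + 38)² = (2*(-2)/(-1 - 2))*(27 + 38)² = (2*(-2)/(-3))*65² = (2*(-2)*(-⅓))*4225 = (4/3)*4225 = 16900/3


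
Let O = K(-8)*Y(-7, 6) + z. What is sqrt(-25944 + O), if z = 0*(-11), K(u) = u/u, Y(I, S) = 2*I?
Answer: I*sqrt(25958) ≈ 161.11*I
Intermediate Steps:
K(u) = 1
z = 0
O = -14 (O = 1*(2*(-7)) + 0 = 1*(-14) + 0 = -14 + 0 = -14)
sqrt(-25944 + O) = sqrt(-25944 - 14) = sqrt(-25958) = I*sqrt(25958)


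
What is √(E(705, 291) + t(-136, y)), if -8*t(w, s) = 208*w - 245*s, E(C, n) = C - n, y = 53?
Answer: √89170/4 ≈ 74.653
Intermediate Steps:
t(w, s) = -26*w + 245*s/8 (t(w, s) = -(208*w - 245*s)/8 = -(-245*s + 208*w)/8 = -26*w + 245*s/8)
√(E(705, 291) + t(-136, y)) = √((705 - 1*291) + (-26*(-136) + (245/8)*53)) = √((705 - 291) + (3536 + 12985/8)) = √(414 + 41273/8) = √(44585/8) = √89170/4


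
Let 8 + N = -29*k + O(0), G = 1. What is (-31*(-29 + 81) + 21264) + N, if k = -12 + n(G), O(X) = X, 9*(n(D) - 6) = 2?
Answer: 178304/9 ≈ 19812.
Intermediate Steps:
n(D) = 56/9 (n(D) = 6 + (⅑)*2 = 6 + 2/9 = 56/9)
k = -52/9 (k = -12 + 56/9 = -52/9 ≈ -5.7778)
N = 1436/9 (N = -8 + (-29*(-52/9) + 0) = -8 + (1508/9 + 0) = -8 + 1508/9 = 1436/9 ≈ 159.56)
(-31*(-29 + 81) + 21264) + N = (-31*(-29 + 81) + 21264) + 1436/9 = (-31*52 + 21264) + 1436/9 = (-1612 + 21264) + 1436/9 = 19652 + 1436/9 = 178304/9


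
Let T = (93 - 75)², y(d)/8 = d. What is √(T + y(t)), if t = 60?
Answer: 2*√201 ≈ 28.355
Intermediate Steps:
y(d) = 8*d
T = 324 (T = 18² = 324)
√(T + y(t)) = √(324 + 8*60) = √(324 + 480) = √804 = 2*√201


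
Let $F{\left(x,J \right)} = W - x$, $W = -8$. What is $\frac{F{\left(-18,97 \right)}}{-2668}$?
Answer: $- \frac{5}{1334} \approx -0.0037481$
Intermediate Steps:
$F{\left(x,J \right)} = -8 - x$
$\frac{F{\left(-18,97 \right)}}{-2668} = \frac{-8 - -18}{-2668} = \left(-8 + 18\right) \left(- \frac{1}{2668}\right) = 10 \left(- \frac{1}{2668}\right) = - \frac{5}{1334}$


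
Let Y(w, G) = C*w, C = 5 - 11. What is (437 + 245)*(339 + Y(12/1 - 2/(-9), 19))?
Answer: 543554/3 ≈ 1.8118e+5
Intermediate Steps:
C = -6
Y(w, G) = -6*w
(437 + 245)*(339 + Y(12/1 - 2/(-9), 19)) = (437 + 245)*(339 - 6*(12/1 - 2/(-9))) = 682*(339 - 6*(12*1 - 2*(-⅑))) = 682*(339 - 6*(12 + 2/9)) = 682*(339 - 6*110/9) = 682*(339 - 220/3) = 682*(797/3) = 543554/3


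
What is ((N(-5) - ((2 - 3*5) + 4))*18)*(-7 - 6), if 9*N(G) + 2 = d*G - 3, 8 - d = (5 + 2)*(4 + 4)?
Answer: -8216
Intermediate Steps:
d = -48 (d = 8 - (5 + 2)*(4 + 4) = 8 - 7*8 = 8 - 1*56 = 8 - 56 = -48)
N(G) = -5/9 - 16*G/3 (N(G) = -2/9 + (-48*G - 3)/9 = -2/9 + (-3 - 48*G)/9 = -2/9 + (-⅓ - 16*G/3) = -5/9 - 16*G/3)
((N(-5) - ((2 - 3*5) + 4))*18)*(-7 - 6) = (((-5/9 - 16/3*(-5)) - ((2 - 3*5) + 4))*18)*(-7 - 6) = (((-5/9 + 80/3) - ((2 - 15) + 4))*18)*(-13) = ((235/9 - (-13 + 4))*18)*(-13) = ((235/9 - 1*(-9))*18)*(-13) = ((235/9 + 9)*18)*(-13) = ((316/9)*18)*(-13) = 632*(-13) = -8216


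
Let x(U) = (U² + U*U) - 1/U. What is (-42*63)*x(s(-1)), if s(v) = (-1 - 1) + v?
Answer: -48510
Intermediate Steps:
s(v) = -2 + v
x(U) = -1/U + 2*U² (x(U) = (U² + U²) - 1/U = 2*U² - 1/U = -1/U + 2*U²)
(-42*63)*x(s(-1)) = (-42*63)*((-1 + 2*(-2 - 1)³)/(-2 - 1)) = -2646*(-1 + 2*(-3)³)/(-3) = -(-882)*(-1 + 2*(-27)) = -(-882)*(-1 - 54) = -(-882)*(-55) = -2646*55/3 = -48510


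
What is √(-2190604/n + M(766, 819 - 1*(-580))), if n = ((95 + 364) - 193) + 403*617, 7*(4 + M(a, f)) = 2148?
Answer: 2*√223190723863807/1742419 ≈ 17.148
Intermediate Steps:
M(a, f) = 2120/7 (M(a, f) = -4 + (⅐)*2148 = -4 + 2148/7 = 2120/7)
n = 248917 (n = (459 - 193) + 248651 = 266 + 248651 = 248917)
√(-2190604/n + M(766, 819 - 1*(-580))) = √(-2190604/248917 + 2120/7) = √(512369812/1742419) = 2*√223190723863807/1742419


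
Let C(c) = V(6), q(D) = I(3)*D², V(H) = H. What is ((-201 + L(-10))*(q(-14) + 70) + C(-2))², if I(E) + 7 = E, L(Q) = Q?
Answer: 22698435600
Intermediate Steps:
I(E) = -7 + E
q(D) = -4*D² (q(D) = (-7 + 3)*D² = -4*D²)
C(c) = 6
((-201 + L(-10))*(q(-14) + 70) + C(-2))² = ((-201 - 10)*(-4*(-14)² + 70) + 6)² = (-211*(-4*196 + 70) + 6)² = (-211*(-784 + 70) + 6)² = (-211*(-714) + 6)² = (150654 + 6)² = 150660² = 22698435600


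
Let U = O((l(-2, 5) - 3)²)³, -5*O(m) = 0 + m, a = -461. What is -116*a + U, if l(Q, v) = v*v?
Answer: -106695404/125 ≈ -8.5356e+5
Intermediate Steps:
l(Q, v) = v²
O(m) = -m/5 (O(m) = -(0 + m)/5 = -m/5)
U = -113379904/125 (U = (-(5² - 3)²/5)³ = (-(25 - 3)²/5)³ = (-⅕*22²)³ = (-⅕*484)³ = (-484/5)³ = -113379904/125 ≈ -9.0704e+5)
-116*a + U = -116*(-461) - 113379904/125 = 53476 - 113379904/125 = -106695404/125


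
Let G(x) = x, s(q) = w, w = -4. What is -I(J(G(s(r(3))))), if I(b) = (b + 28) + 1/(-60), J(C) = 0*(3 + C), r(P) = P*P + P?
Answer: -1679/60 ≈ -27.983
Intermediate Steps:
r(P) = P + P² (r(P) = P² + P = P + P²)
s(q) = -4
J(C) = 0
I(b) = 1679/60 + b (I(b) = (28 + b) - 1/60 = 1679/60 + b)
-I(J(G(s(r(3))))) = -(1679/60 + 0) = -1*1679/60 = -1679/60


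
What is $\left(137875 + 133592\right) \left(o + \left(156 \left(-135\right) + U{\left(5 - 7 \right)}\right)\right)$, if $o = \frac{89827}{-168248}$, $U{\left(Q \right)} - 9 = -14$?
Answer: $- \frac{962142556890249}{168248} \approx -5.7186 \cdot 10^{9}$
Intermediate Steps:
$U{\left(Q \right)} = -5$ ($U{\left(Q \right)} = 9 - 14 = -5$)
$o = - \frac{89827}{168248}$ ($o = 89827 \left(- \frac{1}{168248}\right) = - \frac{89827}{168248} \approx -0.5339$)
$\left(137875 + 133592\right) \left(o + \left(156 \left(-135\right) + U{\left(5 - 7 \right)}\right)\right) = \left(137875 + 133592\right) \left(- \frac{89827}{168248} + \left(156 \left(-135\right) - 5\right)\right) = 271467 \left(- \frac{89827}{168248} - 21065\right) = 271467 \left(- \frac{3544233947}{168248}\right) = - \frac{962142556890249}{168248}$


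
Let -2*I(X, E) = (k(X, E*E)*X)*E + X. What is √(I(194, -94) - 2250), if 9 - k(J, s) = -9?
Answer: 11*√1337 ≈ 402.22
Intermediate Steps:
k(J, s) = 18 (k(J, s) = 9 - 1*(-9) = 9 + 9 = 18)
I(X, E) = -X/2 - 9*E*X (I(X, E) = -((18*X)*E + X)/2 = -(18*E*X + X)/2 = -(X + 18*E*X)/2 = -X/2 - 9*E*X)
√(I(194, -94) - 2250) = √(-½*194*(1 + 18*(-94)) - 2250) = √(-½*194*(1 - 1692) - 2250) = √(-½*194*(-1691) - 2250) = √(164027 - 2250) = √161777 = 11*√1337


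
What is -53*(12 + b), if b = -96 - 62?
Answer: 7738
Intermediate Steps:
b = -158
-53*(12 + b) = -53*(12 - 158) = -53*(-146) = 7738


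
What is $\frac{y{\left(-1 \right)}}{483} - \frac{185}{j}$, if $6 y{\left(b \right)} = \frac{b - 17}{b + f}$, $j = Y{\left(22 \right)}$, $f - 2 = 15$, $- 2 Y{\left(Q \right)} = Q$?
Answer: $\frac{476549}{28336} \approx 16.818$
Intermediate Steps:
$Y{\left(Q \right)} = - \frac{Q}{2}$
$f = 17$ ($f = 2 + 15 = 17$)
$j = -11$ ($j = \left(- \frac{1}{2}\right) 22 = -11$)
$y{\left(b \right)} = \frac{-17 + b}{6 \left(17 + b\right)}$ ($y{\left(b \right)} = \frac{\left(b - 17\right) \frac{1}{b + 17}}{6} = \frac{\left(-17 + b\right) \frac{1}{17 + b}}{6} = \frac{\frac{1}{17 + b} \left(-17 + b\right)}{6} = \frac{-17 + b}{6 \left(17 + b\right)}$)
$\frac{y{\left(-1 \right)}}{483} - \frac{185}{j} = \frac{\frac{1}{6} \frac{1}{17 - 1} \left(-17 - 1\right)}{483} - \frac{185}{-11} = \frac{1}{6} \cdot \frac{1}{16} \left(-18\right) \frac{1}{483} - - \frac{185}{11} = \frac{1}{6} \cdot \frac{1}{16} \left(-18\right) \frac{1}{483} + \frac{185}{11} = \left(- \frac{3}{16}\right) \frac{1}{483} + \frac{185}{11} = - \frac{1}{2576} + \frac{185}{11} = \frac{476549}{28336}$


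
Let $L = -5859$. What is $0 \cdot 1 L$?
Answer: $0$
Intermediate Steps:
$0 \cdot 1 L = 0 \cdot 1 \left(-5859\right) = 0 \left(-5859\right) = 0$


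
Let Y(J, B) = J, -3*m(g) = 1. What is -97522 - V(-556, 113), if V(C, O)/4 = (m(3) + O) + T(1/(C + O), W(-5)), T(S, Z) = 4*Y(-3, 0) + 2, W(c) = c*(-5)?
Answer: -293798/3 ≈ -97933.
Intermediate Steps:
m(g) = -⅓ (m(g) = -⅓*1 = -⅓)
W(c) = -5*c
T(S, Z) = -10 (T(S, Z) = 4*(-3) + 2 = -12 + 2 = -10)
V(C, O) = -124/3 + 4*O (V(C, O) = 4*((-⅓ + O) - 10) = 4*(-31/3 + O) = -124/3 + 4*O)
-97522 - V(-556, 113) = -97522 - (-124/3 + 4*113) = -97522 - (-124/3 + 452) = -97522 - 1*1232/3 = -97522 - 1232/3 = -293798/3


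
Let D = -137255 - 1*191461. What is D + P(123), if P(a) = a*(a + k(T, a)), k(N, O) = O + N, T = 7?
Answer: -297597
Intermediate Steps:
k(N, O) = N + O
D = -328716 (D = -137255 - 191461 = -328716)
P(a) = a*(7 + 2*a) (P(a) = a*(a + (7 + a)) = a*(7 + 2*a))
D + P(123) = -328716 + 123*(7 + 2*123) = -328716 + 123*(7 + 246) = -328716 + 123*253 = -328716 + 31119 = -297597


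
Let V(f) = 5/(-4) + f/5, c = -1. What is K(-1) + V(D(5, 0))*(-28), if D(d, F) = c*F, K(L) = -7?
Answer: 28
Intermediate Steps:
D(d, F) = -F
V(f) = -5/4 + f/5 (V(f) = 5*(-¼) + f*(⅕) = -5/4 + f/5)
K(-1) + V(D(5, 0))*(-28) = -7 + (-5/4 + (-1*0)/5)*(-28) = -7 + (-5/4 + (⅕)*0)*(-28) = -7 + (-5/4 + 0)*(-28) = -7 - 5/4*(-28) = -7 + 35 = 28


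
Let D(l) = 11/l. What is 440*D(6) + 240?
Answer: 3140/3 ≈ 1046.7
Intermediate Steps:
440*D(6) + 240 = 440*(11/6) + 240 = 2420/3 + 240 = 3140/3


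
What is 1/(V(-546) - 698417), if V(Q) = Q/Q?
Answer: -1/698416 ≈ -1.4318e-6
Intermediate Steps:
V(Q) = 1
1/(V(-546) - 698417) = 1/(1 - 698417) = 1/(-698416) = -1/698416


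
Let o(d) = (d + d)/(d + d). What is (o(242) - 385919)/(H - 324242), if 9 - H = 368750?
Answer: 385918/692983 ≈ 0.55689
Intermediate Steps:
H = -368741 (H = 9 - 1*368750 = 9 - 368750 = -368741)
o(d) = 1 (o(d) = (2*d)/((2*d)) = (2*d)*(1/(2*d)) = 1)
(o(242) - 385919)/(H - 324242) = (1 - 385919)/(-368741 - 324242) = -385918/(-692983) = -385918*(-1/692983) = 385918/692983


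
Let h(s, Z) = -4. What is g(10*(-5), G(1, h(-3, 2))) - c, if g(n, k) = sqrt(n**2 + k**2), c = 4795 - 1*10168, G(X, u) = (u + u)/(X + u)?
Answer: 5373 + 2*sqrt(5641)/3 ≈ 5423.1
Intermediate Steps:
G(X, u) = 2*u/(X + u) (G(X, u) = (2*u)/(X + u) = 2*u/(X + u))
c = -5373 (c = 4795 - 10168 = -5373)
g(n, k) = sqrt(k**2 + n**2)
g(10*(-5), G(1, h(-3, 2))) - c = sqrt((2*(-4)/(1 - 4))**2 + (10*(-5))**2) - 1*(-5373) = sqrt((2*(-4)/(-3))**2 + (-50)**2) + 5373 = sqrt((2*(-4)*(-1/3))**2 + 2500) + 5373 = sqrt((8/3)**2 + 2500) + 5373 = sqrt(64/9 + 2500) + 5373 = sqrt(22564/9) + 5373 = 2*sqrt(5641)/3 + 5373 = 5373 + 2*sqrt(5641)/3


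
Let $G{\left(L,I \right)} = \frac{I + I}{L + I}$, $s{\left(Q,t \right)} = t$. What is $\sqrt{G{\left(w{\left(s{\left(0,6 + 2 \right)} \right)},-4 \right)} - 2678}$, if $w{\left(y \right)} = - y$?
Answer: $\frac{4 i \sqrt{1506}}{3} \approx 51.743 i$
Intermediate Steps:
$G{\left(L,I \right)} = \frac{2 I}{I + L}$
$\sqrt{G{\left(w{\left(s{\left(0,6 + 2 \right)} \right)},-4 \right)} - 2678} = \sqrt{2 \left(-4\right) \frac{1}{-4 - \left(6 + 2\right)} - 2678} = \sqrt{2 \left(-4\right) \frac{1}{-4 - 8} - 2678} = \sqrt{2 \left(-4\right) \frac{1}{-12} - 2678} = \sqrt{2 \left(-4\right) \left(- \frac{1}{12}\right) - 2678} = \sqrt{\frac{2}{3} - 2678} = \sqrt{- \frac{8032}{3}} = \frac{4 i \sqrt{1506}}{3}$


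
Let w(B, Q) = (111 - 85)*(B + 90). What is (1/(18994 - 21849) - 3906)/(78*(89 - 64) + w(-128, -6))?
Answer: -11151631/2746510 ≈ -4.0603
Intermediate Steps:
w(B, Q) = 2340 + 26*B (w(B, Q) = 26*(90 + B) = 2340 + 26*B)
(1/(18994 - 21849) - 3906)/(78*(89 - 64) + w(-128, -6)) = (1/(18994 - 21849) - 3906)/(78*(89 - 64) + (2340 + 26*(-128))) = (1/(-2855) - 3906)/(78*25 + (2340 - 3328)) = (-1/2855 - 3906)/(1950 - 988) = -11151631/2855/962 = -11151631/2855*1/962 = -11151631/2746510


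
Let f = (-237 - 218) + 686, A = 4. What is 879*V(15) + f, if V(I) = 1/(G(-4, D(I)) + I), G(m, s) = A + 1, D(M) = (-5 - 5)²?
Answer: 5499/20 ≈ 274.95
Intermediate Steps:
D(M) = 100 (D(M) = (-10)² = 100)
f = 231 (f = -455 + 686 = 231)
G(m, s) = 5 (G(m, s) = 4 + 1 = 5)
V(I) = 1/(5 + I)
879*V(15) + f = 879/(5 + 15) + 231 = 879/20 + 231 = 5499/20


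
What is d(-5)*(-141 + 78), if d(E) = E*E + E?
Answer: -1260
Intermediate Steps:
d(E) = E + E² (d(E) = E² + E = E + E²)
d(-5)*(-141 + 78) = (-5*(1 - 5))*(-141 + 78) = -5*(-4)*(-63) = 20*(-63) = -1260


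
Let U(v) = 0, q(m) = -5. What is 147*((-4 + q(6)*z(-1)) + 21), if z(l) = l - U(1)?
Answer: 3234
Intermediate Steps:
z(l) = l (z(l) = l - 1*0 = l + 0 = l)
147*((-4 + q(6)*z(-1)) + 21) = 147*((-4 - 5*(-1)) + 21) = 147*((-4 + 5) + 21) = 147*(1 + 21) = 147*22 = 3234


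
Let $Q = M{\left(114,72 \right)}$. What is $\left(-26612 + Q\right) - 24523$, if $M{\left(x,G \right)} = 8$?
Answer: $-51127$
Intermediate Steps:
$Q = 8$
$\left(-26612 + Q\right) - 24523 = \left(-26612 + 8\right) - 24523 = -26604 - 24523 = -51127$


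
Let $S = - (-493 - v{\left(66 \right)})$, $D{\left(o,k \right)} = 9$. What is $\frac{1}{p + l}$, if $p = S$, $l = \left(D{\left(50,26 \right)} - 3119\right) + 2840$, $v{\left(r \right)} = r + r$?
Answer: $\frac{1}{355} \approx 0.0028169$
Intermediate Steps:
$v{\left(r \right)} = 2 r$
$S = 625$ ($S = - (-493 - 2 \cdot 66) = - (-493 - 132) = \left(-1\right) \left(-625\right) = 625$)
$l = -270$ ($l = \left(9 - 3119\right) + 2840 = -3110 + 2840 = -270$)
$p = 625$
$\frac{1}{p + l} = \frac{1}{625 - 270} = \frac{1}{355}$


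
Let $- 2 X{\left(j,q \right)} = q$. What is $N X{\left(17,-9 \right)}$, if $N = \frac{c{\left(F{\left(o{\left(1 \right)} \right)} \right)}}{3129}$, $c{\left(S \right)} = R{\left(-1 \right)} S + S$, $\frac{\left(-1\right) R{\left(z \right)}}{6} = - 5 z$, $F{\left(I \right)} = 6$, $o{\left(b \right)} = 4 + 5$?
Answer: $- \frac{261}{1043} \approx -0.25024$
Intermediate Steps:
$o{\left(b \right)} = 9$
$X{\left(j,q \right)} = - \frac{q}{2}$
$R{\left(z \right)} = 30 z$ ($R{\left(z \right)} = - 6 \left(- 5 z\right) = 30 z$)
$c{\left(S \right)} = - 29 S$ ($c{\left(S \right)} = 30 \left(-1\right) S + S = - 30 S + S = - 29 S$)
$N = - \frac{58}{1043}$ ($N = \frac{\left(-29\right) 6}{3129} = \left(-174\right) \frac{1}{3129} = - \frac{58}{1043} \approx -0.055609$)
$N X{\left(17,-9 \right)} = - \frac{58 \left(\left(- \frac{1}{2}\right) \left(-9\right)\right)}{1043} = \left(- \frac{58}{1043}\right) \frac{9}{2} = - \frac{261}{1043}$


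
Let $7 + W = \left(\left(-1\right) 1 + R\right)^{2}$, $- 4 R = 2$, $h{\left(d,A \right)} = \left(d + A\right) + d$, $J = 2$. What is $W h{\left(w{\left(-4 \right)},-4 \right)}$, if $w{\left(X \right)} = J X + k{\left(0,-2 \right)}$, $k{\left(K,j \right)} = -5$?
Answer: $\frac{285}{2} \approx 142.5$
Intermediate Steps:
$w{\left(X \right)} = -5 + 2 X$ ($w{\left(X \right)} = 2 X - 5 = -5 + 2 X$)
$h{\left(d,A \right)} = A + 2 d$ ($h{\left(d,A \right)} = \left(A + d\right) + d = A + 2 d$)
$R = - \frac{1}{2}$ ($R = \left(- \frac{1}{4}\right) 2 = - \frac{1}{2} \approx -0.5$)
$W = - \frac{19}{4}$ ($W = -7 + \left(\left(-1\right) 1 - \frac{1}{2}\right)^{2} = -7 + \left(-1 - \frac{1}{2}\right)^{2} = -7 + \left(- \frac{3}{2}\right)^{2} = -7 + \frac{9}{4} = - \frac{19}{4} \approx -4.75$)
$W h{\left(w{\left(-4 \right)},-4 \right)} = - \frac{19 \left(-4 + 2 \left(-5 + 2 \left(-4\right)\right)\right)}{4} = - \frac{19 \left(-4 + 2 \left(-5 - 8\right)\right)}{4} = - \frac{19 \left(-4 + 2 \left(-13\right)\right)}{4} = - \frac{19 \left(-4 - 26\right)}{4} = \left(- \frac{19}{4}\right) \left(-30\right) = \frac{285}{2}$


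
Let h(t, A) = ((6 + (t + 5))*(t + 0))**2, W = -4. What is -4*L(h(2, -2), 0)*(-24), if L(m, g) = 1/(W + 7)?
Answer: 32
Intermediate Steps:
h(t, A) = t**2*(11 + t)**2 (h(t, A) = ((6 + (5 + t))*t)**2 = ((11 + t)*t)**2 = (t*(11 + t))**2 = t**2*(11 + t)**2)
L(m, g) = 1/3 (L(m, g) = 1/(-4 + 7) = 1/3)
-4*L(h(2, -2), 0)*(-24) = -4*1/3*(-24) = -4/3*(-24) = 32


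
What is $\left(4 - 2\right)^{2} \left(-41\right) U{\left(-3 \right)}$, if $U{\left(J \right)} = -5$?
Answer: $820$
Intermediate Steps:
$\left(4 - 2\right)^{2} \left(-41\right) U{\left(-3 \right)} = \left(4 - 2\right)^{2} \left(-41\right) \left(-5\right) = 2^{2} \left(-41\right) \left(-5\right) = 4 \left(-41\right) \left(-5\right) = \left(-164\right) \left(-5\right) = 820$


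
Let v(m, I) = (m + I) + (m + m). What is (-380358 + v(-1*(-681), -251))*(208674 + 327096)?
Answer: -202824305820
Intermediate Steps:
v(m, I) = I + 3*m (v(m, I) = (I + m) + 2*m = I + 3*m)
(-380358 + v(-1*(-681), -251))*(208674 + 327096) = (-380358 + (-251 + 3*(-1*(-681))))*(208674 + 327096) = (-380358 + (-251 + 3*681))*535770 = (-380358 + (-251 + 2043))*535770 = (-380358 + 1792)*535770 = -378566*535770 = -202824305820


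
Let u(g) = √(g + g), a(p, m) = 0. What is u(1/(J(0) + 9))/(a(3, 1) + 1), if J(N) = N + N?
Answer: √2/3 ≈ 0.47140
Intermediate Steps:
J(N) = 2*N
u(g) = √2*√g (u(g) = √(2*g) = √2*√g)
u(1/(J(0) + 9))/(a(3, 1) + 1) = (√2*√(1/(2*0 + 9)))/(0 + 1) = (√2*√(1/(0 + 9)))/1 = (√2*√(1/9))*1 = (√2*√(⅑))*1 = (√2*(⅓))*1 = (√2/3)*1 = √2/3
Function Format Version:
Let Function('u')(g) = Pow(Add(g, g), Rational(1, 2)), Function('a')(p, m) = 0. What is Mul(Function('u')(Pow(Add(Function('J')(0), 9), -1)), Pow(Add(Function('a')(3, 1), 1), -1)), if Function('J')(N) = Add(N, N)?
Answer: Mul(Rational(1, 3), Pow(2, Rational(1, 2))) ≈ 0.47140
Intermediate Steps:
Function('J')(N) = Mul(2, N)
Function('u')(g) = Mul(Pow(2, Rational(1, 2)), Pow(g, Rational(1, 2))) (Function('u')(g) = Pow(Mul(2, g), Rational(1, 2)) = Mul(Pow(2, Rational(1, 2)), Pow(g, Rational(1, 2))))
Mul(Function('u')(Pow(Add(Function('J')(0), 9), -1)), Pow(Add(Function('a')(3, 1), 1), -1)) = Mul(Mul(Pow(2, Rational(1, 2)), Pow(Pow(Add(Mul(2, 0), 9), -1), Rational(1, 2))), Pow(Add(0, 1), -1)) = Mul(Mul(Pow(2, Rational(1, 2)), Pow(Pow(Add(0, 9), -1), Rational(1, 2))), Pow(1, -1)) = Mul(Mul(Pow(2, Rational(1, 2)), Pow(Pow(9, -1), Rational(1, 2))), 1) = Mul(Mul(Pow(2, Rational(1, 2)), Pow(Rational(1, 9), Rational(1, 2))), 1) = Mul(Mul(Pow(2, Rational(1, 2)), Rational(1, 3)), 1) = Mul(Mul(Rational(1, 3), Pow(2, Rational(1, 2))), 1) = Mul(Rational(1, 3), Pow(2, Rational(1, 2)))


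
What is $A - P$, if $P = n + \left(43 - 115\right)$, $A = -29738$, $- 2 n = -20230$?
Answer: $-39781$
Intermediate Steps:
$n = 10115$ ($n = \left(- \frac{1}{2}\right) \left(-20230\right) = 10115$)
$P = 10043$ ($P = 10115 + \left(43 - 115\right) = 10115 - 72 = 10043$)
$A - P = -29738 - 10043 = -39781$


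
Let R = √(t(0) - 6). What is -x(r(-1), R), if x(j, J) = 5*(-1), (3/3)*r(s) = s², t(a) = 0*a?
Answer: 5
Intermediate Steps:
t(a) = 0
r(s) = s²
R = I*√6 (R = √(0 - 6) = √(-6) = I*√6 ≈ 2.4495*I)
x(j, J) = -5
-x(r(-1), R) = -1*(-5) = 5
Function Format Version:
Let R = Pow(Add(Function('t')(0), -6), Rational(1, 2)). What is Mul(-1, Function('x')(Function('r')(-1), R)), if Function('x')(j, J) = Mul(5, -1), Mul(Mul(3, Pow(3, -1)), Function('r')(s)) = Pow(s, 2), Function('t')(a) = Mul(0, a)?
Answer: 5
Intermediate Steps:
Function('t')(a) = 0
Function('r')(s) = Pow(s, 2)
R = Mul(I, Pow(6, Rational(1, 2))) (R = Pow(Add(0, -6), Rational(1, 2)) = Pow(-6, Rational(1, 2)) = Mul(I, Pow(6, Rational(1, 2))) ≈ Mul(2.4495, I))
Function('x')(j, J) = -5
Mul(-1, Function('x')(Function('r')(-1), R)) = Mul(-1, -5) = 5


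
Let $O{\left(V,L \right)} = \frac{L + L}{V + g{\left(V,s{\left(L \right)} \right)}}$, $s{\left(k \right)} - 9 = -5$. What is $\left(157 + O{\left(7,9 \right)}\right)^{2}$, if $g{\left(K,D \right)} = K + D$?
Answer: $24964$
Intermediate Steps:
$s{\left(k \right)} = 4$ ($s{\left(k \right)} = 9 - 5 = 4$)
$g{\left(K,D \right)} = D + K$
$O{\left(V,L \right)} = \frac{2 L}{4 + 2 V}$ ($O{\left(V,L \right)} = \frac{L + L}{V + \left(4 + V\right)} = \frac{2 L}{4 + 2 V}$)
$\left(157 + O{\left(7,9 \right)}\right)^{2} = \left(157 + \frac{9}{2 + 7}\right)^{2} = \left(157 + \frac{9}{9}\right)^{2} = \left(157 + 9 \cdot \frac{1}{9}\right)^{2} = \left(157 + 1\right)^{2} = 158^{2} = 24964$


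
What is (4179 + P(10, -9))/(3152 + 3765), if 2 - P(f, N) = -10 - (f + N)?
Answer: 4192/6917 ≈ 0.60604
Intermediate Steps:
P(f, N) = 12 + N + f (P(f, N) = 2 - (-10 - (f + N)) = 2 - (-10 - (N + f)) = 2 - (-10 + (-N - f)) = 2 - (-10 - N - f) = 2 + (10 + N + f) = 12 + N + f)
(4179 + P(10, -9))/(3152 + 3765) = (4179 + (12 - 9 + 10))/(3152 + 3765) = (4179 + 13)/6917 = 4192*(1/6917) = 4192/6917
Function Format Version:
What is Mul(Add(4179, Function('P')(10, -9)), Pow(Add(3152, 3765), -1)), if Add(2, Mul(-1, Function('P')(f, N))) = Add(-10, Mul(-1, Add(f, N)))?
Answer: Rational(4192, 6917) ≈ 0.60604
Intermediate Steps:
Function('P')(f, N) = Add(12, N, f) (Function('P')(f, N) = Add(2, Mul(-1, Add(-10, Mul(-1, Add(f, N))))) = Add(2, Mul(-1, Add(-10, Mul(-1, Add(N, f))))) = Add(2, Mul(-1, Add(-10, Add(Mul(-1, N), Mul(-1, f))))) = Add(2, Mul(-1, Add(-10, Mul(-1, N), Mul(-1, f)))) = Add(2, Add(10, N, f)) = Add(12, N, f))
Mul(Add(4179, Function('P')(10, -9)), Pow(Add(3152, 3765), -1)) = Mul(Add(4179, Add(12, -9, 10)), Pow(Add(3152, 3765), -1)) = Mul(Add(4179, 13), Pow(6917, -1)) = Mul(4192, Rational(1, 6917)) = Rational(4192, 6917)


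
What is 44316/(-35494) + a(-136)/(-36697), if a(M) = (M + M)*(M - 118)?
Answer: -2039236862/651261659 ≈ -3.1312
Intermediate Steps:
a(M) = 2*M*(-118 + M) (a(M) = (2*M)*(-118 + M) = 2*M*(-118 + M))
44316/(-35494) + a(-136)/(-36697) = 44316/(-35494) + (2*(-136)*(-118 - 136))/(-36697) = 44316*(-1/35494) + (2*(-136)*(-254))*(-1/36697) = -22158/17747 + 69088*(-1/36697) = -22158/17747 - 69088/36697 = -2039236862/651261659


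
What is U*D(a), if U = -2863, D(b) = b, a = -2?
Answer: 5726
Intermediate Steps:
U*D(a) = -2863*(-2) = 5726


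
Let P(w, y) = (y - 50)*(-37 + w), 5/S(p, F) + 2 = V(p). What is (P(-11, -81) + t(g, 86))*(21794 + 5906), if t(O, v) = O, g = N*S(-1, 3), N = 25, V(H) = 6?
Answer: 175043225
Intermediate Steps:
S(p, F) = 5/4 (S(p, F) = 5/(-2 + 6) = 5/4)
g = 125/4 (g = 25*(5/4) = 125/4 ≈ 31.250)
P(w, y) = (-50 + y)*(-37 + w)
(P(-11, -81) + t(g, 86))*(21794 + 5906) = ((1850 - 50*(-11) - 37*(-81) - 11*(-81)) + 125/4)*(21794 + 5906) = ((1850 + 550 + 2997 + 891) + 125/4)*27700 = (6288 + 125/4)*27700 = (25277/4)*27700 = 175043225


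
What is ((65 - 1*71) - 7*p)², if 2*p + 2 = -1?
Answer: 81/4 ≈ 20.250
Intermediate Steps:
p = -3/2 (p = -1 + (½)*(-1) = -1 - ½ = -3/2 ≈ -1.5000)
((65 - 1*71) - 7*p)² = ((65 - 1*71) - 7*(-3/2))² = ((65 - 71) + 21/2)² = (-6 + 21/2)² = (9/2)² = 81/4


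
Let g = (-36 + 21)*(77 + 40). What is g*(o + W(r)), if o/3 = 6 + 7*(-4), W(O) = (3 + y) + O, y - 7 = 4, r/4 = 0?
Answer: 91260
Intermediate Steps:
r = 0 (r = 4*0 = 0)
y = 11 (y = 7 + 4 = 11)
W(O) = 14 + O (W(O) = (3 + 11) + O = 14 + O)
g = -1755 (g = -15*117 = -1755)
o = -66 (o = 3*(6 + 7*(-4)) = 3*(6 - 28) = 3*(-22) = -66)
g*(o + W(r)) = -1755*(-66 + (14 + 0)) = -1755*(-66 + 14) = -1755*(-52) = 91260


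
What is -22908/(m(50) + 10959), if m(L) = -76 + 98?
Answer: -22908/10981 ≈ -2.0861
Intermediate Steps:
m(L) = 22
-22908/(m(50) + 10959) = -22908/(22 + 10959) = -22908/10981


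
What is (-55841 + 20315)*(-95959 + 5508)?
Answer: 3213362226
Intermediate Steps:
(-55841 + 20315)*(-95959 + 5508) = -35526*(-90451) = 3213362226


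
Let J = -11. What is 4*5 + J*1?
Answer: 9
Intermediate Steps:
4*5 + J*1 = 4*5 - 11*1 = 20 - 11 = 9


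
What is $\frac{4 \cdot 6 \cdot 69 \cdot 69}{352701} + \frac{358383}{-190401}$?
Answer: $- \frac{1291926699}{829069421} \approx -1.5583$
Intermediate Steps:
$\frac{4 \cdot 6 \cdot 69 \cdot 69}{352701} + \frac{358383}{-190401} = 24 \cdot 69 \cdot 69 \cdot \frac{1}{352701} + 358383 \left(- \frac{1}{190401}\right) = 1656 \cdot 69 \cdot \frac{1}{352701} - \frac{119461}{63467} = 114264 \cdot \frac{1}{352701} - \frac{119461}{63467} = \frac{4232}{13063} - \frac{119461}{63467} = - \frac{1291926699}{829069421}$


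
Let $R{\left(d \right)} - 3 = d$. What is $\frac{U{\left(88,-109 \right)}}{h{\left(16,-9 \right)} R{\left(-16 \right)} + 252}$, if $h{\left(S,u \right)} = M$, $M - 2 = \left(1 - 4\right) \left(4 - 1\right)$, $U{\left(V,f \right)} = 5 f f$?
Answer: $\frac{59405}{343} \approx 173.19$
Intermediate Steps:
$U{\left(V,f \right)} = 5 f^{2}$
$R{\left(d \right)} = 3 + d$
$M = -7$ ($M = 2 + \left(1 - 4\right) \left(4 - 1\right) = 2 + \left(1 - 4\right) 3 = 2 - 9 = -7$)
$h{\left(S,u \right)} = -7$
$\frac{U{\left(88,-109 \right)}}{h{\left(16,-9 \right)} R{\left(-16 \right)} + 252} = \frac{5 \left(-109\right)^{2}}{- 7 \left(3 - 16\right) + 252} = \frac{5 \cdot 11881}{\left(-7\right) \left(-13\right) + 252} = \frac{59405}{91 + 252} = \frac{59405}{343}$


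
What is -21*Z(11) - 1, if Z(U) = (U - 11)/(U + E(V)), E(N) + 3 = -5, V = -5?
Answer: -1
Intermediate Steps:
E(N) = -8 (E(N) = -3 - 5 = -8)
Z(U) = (-11 + U)/(-8 + U) (Z(U) = (U - 11)/(U - 8) = (-11 + U)/(-8 + U))
-21*Z(11) - 1 = -21*(-11 + 11)/(-8 + 11) - 1 = -21*0/3 - 1 = -7*0 - 1 = -21*0 - 1 = 0 - 1 = -1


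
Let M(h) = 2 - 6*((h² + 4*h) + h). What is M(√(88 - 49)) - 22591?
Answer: -22823 - 30*√39 ≈ -23010.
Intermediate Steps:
M(h) = 2 - 30*h - 6*h² (M(h) = 2 - 6*(h² + 5*h) = 2 + (-30*h - 6*h²) = 2 - 30*h - 6*h²)
M(√(88 - 49)) - 22591 = (2 - 30*√(88 - 49) - 6*(√(88 - 49))²) - 22591 = (2 - 30*√39 - 6*(√39)²) - 22591 = (2 - 30*√39 - 6*39) - 22591 = (2 - 30*√39 - 234) - 22591 = (-232 - 30*√39) - 22591 = -22823 - 30*√39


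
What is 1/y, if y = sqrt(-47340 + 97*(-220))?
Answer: -I*sqrt(17170)/34340 ≈ -0.0038158*I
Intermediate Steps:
y = 2*I*sqrt(17170) (y = sqrt(-47340 - 21340) = sqrt(-68680) = 2*I*sqrt(17170) ≈ 262.07*I)
1/y = 1/(2*I*sqrt(17170)) = -I*sqrt(17170)/34340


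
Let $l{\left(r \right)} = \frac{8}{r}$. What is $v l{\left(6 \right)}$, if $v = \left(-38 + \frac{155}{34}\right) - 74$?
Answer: $- \frac{7306}{51} \approx -143.25$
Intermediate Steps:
$v = - \frac{3653}{34}$ ($v = \left(-38 + 155 \cdot \frac{1}{34}\right) - 74 = \left(-38 + \frac{155}{34}\right) - 74 = - \frac{1137}{34} - 74 = - \frac{3653}{34} \approx -107.44$)
$v l{\left(6 \right)} = - \frac{3653 \cdot \frac{8}{6}}{34} = - \frac{3653 \cdot 8 \cdot \frac{1}{6}}{34} = \left(- \frac{3653}{34}\right) \frac{4}{3} = - \frac{7306}{51}$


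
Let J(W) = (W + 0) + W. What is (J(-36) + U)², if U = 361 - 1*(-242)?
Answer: 281961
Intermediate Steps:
J(W) = 2*W (J(W) = W + W = 2*W)
U = 603 (U = 361 + 242 = 603)
(J(-36) + U)² = (2*(-36) + 603)² = (-72 + 603)² = 531² = 281961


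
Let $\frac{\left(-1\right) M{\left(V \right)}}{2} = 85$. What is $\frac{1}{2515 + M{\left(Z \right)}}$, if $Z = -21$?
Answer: $\frac{1}{2345} \approx 0.00042644$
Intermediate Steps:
$M{\left(V \right)} = -170$ ($M{\left(V \right)} = \left(-2\right) 85 = -170$)
$\frac{1}{2515 + M{\left(Z \right)}} = \frac{1}{2515 - 170} = \frac{1}{2345}$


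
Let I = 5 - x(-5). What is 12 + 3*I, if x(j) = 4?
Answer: 15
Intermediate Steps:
I = 1 (I = 5 - 1*4 = 5 - 4 = 1)
12 + 3*I = 12 + 3*1 = 12 + 3 = 15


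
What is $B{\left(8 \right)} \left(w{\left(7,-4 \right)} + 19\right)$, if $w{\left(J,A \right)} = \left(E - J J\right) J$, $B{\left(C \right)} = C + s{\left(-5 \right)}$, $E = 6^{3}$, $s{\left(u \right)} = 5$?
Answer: $15444$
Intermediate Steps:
$E = 216$
$B{\left(C \right)} = 5 + C$ ($B{\left(C \right)} = C + 5 = 5 + C$)
$w{\left(J,A \right)} = J \left(216 - J^{2}\right)$ ($w{\left(J,A \right)} = \left(216 - J J\right) J = \left(216 - J^{2}\right) J = J \left(216 - J^{2}\right)$)
$B{\left(8 \right)} \left(w{\left(7,-4 \right)} + 19\right) = \left(5 + 8\right) \left(7 \left(216 - 7^{2}\right) + 19\right) = 13 \left(7 \left(216 - 49\right) + 19\right) = 13 \left(7 \cdot 167 + 19\right) = 13 \left(1169 + 19\right) = 13 \cdot 1188 = 15444$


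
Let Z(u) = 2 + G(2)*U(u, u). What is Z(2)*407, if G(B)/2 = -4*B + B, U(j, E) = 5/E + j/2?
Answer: -16280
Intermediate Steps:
U(j, E) = j/2 + 5/E (U(j, E) = 5/E + j*(½) = 5/E + j/2 = j/2 + 5/E)
G(B) = -6*B (G(B) = 2*(-4*B + B) = 2*(-3*B) = -6*B)
Z(u) = 2 - 60/u - 6*u (Z(u) = 2 + (-6*2)*(u/2 + 5/u) = 2 - 12*(u/2 + 5/u) = 2 + (-60/u - 6*u) = 2 - 60/u - 6*u)
Z(2)*407 = (2 - 60/2 - 6*2)*407 = (2 - 60*½ - 12)*407 = (2 - 30 - 12)*407 = -40*407 = -16280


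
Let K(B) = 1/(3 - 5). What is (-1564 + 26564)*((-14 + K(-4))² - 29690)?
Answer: -736993750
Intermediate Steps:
K(B) = -½ (K(B) = 1/(-2) = -½)
(-1564 + 26564)*((-14 + K(-4))² - 29690) = (-1564 + 26564)*((-14 - ½)² - 29690) = 25000*((-29/2)² - 29690) = 25000*(841/4 - 29690) = 25000*(-117919/4) = -736993750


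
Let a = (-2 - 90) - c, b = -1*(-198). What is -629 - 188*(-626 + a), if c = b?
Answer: 171579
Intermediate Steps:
b = 198
c = 198
a = -290 (a = (-2 - 90) - 1*198 = -92 - 198 = -290)
-629 - 188*(-626 + a) = -629 - 188*(-626 - 290) = -629 - 188*(-916) = -629 + 172208 = 171579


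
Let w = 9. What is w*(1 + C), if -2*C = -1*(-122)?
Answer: -540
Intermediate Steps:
C = -61 (C = -(-1)*(-122)/2 = -1/2*122 = -61)
w*(1 + C) = 9*(1 - 61) = 9*(-60) = -540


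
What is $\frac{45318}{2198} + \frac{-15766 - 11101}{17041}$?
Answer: $\frac{50943598}{2675437} \approx 19.041$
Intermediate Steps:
$\frac{45318}{2198} + \frac{-15766 - 11101}{17041} = 45318 \cdot \frac{1}{2198} - \frac{26867}{17041} = \frac{3237}{157} - \frac{26867}{17041} = \frac{50943598}{2675437}$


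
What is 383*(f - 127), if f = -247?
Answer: -143242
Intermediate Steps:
383*(f - 127) = 383*(-247 - 127) = 383*(-374) = -143242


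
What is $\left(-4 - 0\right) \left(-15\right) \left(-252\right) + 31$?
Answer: $-15089$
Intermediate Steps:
$\left(-4 - 0\right) \left(-15\right) \left(-252\right) + 31 = \left(-4 + 0\right) \left(-15\right) \left(-252\right) + 31 = \left(-4\right) \left(-15\right) \left(-252\right) + 31 = 60 \left(-252\right) + 31 = -15120 + 31 = -15089$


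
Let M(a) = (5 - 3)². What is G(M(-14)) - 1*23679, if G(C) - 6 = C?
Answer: -23669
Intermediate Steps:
M(a) = 4 (M(a) = 2² = 4)
G(C) = 6 + C
G(M(-14)) - 1*23679 = (6 + 4) - 1*23679 = 10 - 23679 = -23669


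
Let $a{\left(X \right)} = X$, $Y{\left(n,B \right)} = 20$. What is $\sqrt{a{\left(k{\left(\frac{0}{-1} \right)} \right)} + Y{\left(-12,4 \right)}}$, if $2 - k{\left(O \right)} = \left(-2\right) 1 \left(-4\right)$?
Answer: $\sqrt{14} \approx 3.7417$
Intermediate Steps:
$k{\left(O \right)} = -6$ ($k{\left(O \right)} = 2 - \left(-2\right) 1 \left(-4\right) = 2 - \left(-2\right) \left(-4\right) = 2 - 8 = -6$)
$\sqrt{a{\left(k{\left(\frac{0}{-1} \right)} \right)} + Y{\left(-12,4 \right)}} = \sqrt{-6 + 20} = \sqrt{14}$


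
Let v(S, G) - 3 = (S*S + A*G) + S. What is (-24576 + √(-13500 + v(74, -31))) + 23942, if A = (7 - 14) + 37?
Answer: -634 + I*√8877 ≈ -634.0 + 94.218*I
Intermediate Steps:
A = 30 (A = -7 + 37 = 30)
v(S, G) = 3 + S + S² + 30*G (v(S, G) = 3 + ((S*S + 30*G) + S) = 3 + ((S² + 30*G) + S) = 3 + (S + S² + 30*G) = 3 + S + S² + 30*G)
(-24576 + √(-13500 + v(74, -31))) + 23942 = (-24576 + √(-13500 + (3 + 74 + 74² + 30*(-31)))) + 23942 = (-24576 + √(-13500 + (3 + 74 + 5476 - 930))) + 23942 = (-24576 + √(-13500 + 4623)) + 23942 = (-24576 + √(-8877)) + 23942 = (-24576 + I*√8877) + 23942 = -634 + I*√8877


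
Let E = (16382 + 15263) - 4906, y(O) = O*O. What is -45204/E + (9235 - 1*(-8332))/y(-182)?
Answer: -342537761/295234212 ≈ -1.1602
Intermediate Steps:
y(O) = O²
E = 26739 (E = 31645 - 4906 = 26739)
-45204/E + (9235 - 1*(-8332))/y(-182) = -45204/26739 + (9235 - 1*(-8332))/((-182)²) = -45204*1/26739 + (9235 + 8332)/33124 = -15068/8913 + 17567*(1/33124) = -15068/8913 + 17567/33124 = -342537761/295234212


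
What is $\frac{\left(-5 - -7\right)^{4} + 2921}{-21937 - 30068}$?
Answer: $- \frac{979}{17335} \approx -0.056475$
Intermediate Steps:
$\frac{\left(-5 - -7\right)^{4} + 2921}{-21937 - 30068} = \frac{\left(-5 + 7\right)^{4} + 2921}{-52005} = \left(2^{4} + 2921\right) \left(- \frac{1}{52005}\right) = \left(16 + 2921\right) \left(- \frac{1}{52005}\right) = 2937 \left(- \frac{1}{52005}\right) = - \frac{979}{17335}$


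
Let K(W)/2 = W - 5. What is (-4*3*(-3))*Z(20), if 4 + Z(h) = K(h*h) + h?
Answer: 29016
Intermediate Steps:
K(W) = -10 + 2*W (K(W) = 2*(W - 5) = 2*(-5 + W) = -10 + 2*W)
Z(h) = -14 + h + 2*h**2 (Z(h) = -4 + ((-10 + 2*(h*h)) + h) = -4 + ((-10 + 2*h**2) + h) = -4 + (-10 + h + 2*h**2) = -14 + h + 2*h**2)
(-4*3*(-3))*Z(20) = (-4*3*(-3))*(-14 + 20 + 2*20**2) = (-12*(-3))*(-14 + 20 + 2*400) = 36*(-14 + 20 + 800) = 36*806 = 29016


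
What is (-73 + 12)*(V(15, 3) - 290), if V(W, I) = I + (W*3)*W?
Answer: -23668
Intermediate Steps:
V(W, I) = I + 3*W**2 (V(W, I) = I + (3*W)*W = I + 3*W**2)
(-73 + 12)*(V(15, 3) - 290) = (-73 + 12)*((3 + 3*15**2) - 290) = -61*((3 + 3*225) - 290) = -61*((3 + 675) - 290) = -61*(678 - 290) = -61*388 = -23668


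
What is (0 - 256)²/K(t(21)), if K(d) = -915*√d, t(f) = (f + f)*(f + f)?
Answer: -32768/19215 ≈ -1.7053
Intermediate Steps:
t(f) = 4*f² (t(f) = (2*f)*(2*f) = 4*f²)
(0 - 256)²/K(t(21)) = (0 - 256)²/((-915*√(4*21²))) = (-256)²/((-915*√(4*441))) = 65536/((-915*√1764)) = 65536/((-915*42)) = 65536/(-38430) = 65536*(-1/38430) = -32768/19215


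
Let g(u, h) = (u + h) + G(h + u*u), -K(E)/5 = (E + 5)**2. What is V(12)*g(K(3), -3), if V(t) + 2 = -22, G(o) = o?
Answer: -2449776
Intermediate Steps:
K(E) = -5*(5 + E)**2 (K(E) = -5*(E + 5)**2 = -5*(5 + E)**2)
V(t) = -24 (V(t) = -2 - 22 = -24)
g(u, h) = u + u**2 + 2*h (g(u, h) = (u + h) + (h + u*u) = (h + u) + (h + u**2) = u + u**2 + 2*h)
V(12)*g(K(3), -3) = -24*(-5*(5 + 3)**2 + (-5*(5 + 3)**2)**2 + 2*(-3)) = -24*(-5*8**2 + (-5*8**2)**2 - 6) = -24*(-5*64 + (-5*64)**2 - 6) = -24*(-320 + (-320)**2 - 6) = -24*(-320 + 102400 - 6) = -24*102074 = -2449776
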